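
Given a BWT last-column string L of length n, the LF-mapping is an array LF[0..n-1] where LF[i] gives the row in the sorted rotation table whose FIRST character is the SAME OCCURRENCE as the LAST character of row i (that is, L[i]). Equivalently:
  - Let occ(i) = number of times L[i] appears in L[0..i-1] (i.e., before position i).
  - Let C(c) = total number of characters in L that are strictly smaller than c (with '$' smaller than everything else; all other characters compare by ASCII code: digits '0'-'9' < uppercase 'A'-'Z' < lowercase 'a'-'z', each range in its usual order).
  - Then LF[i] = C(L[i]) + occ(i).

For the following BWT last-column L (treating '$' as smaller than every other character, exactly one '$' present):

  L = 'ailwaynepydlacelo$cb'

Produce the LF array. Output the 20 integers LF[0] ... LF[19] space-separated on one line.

Char counts: '$':1, 'a':3, 'b':1, 'c':2, 'd':1, 'e':2, 'i':1, 'l':3, 'n':1, 'o':1, 'p':1, 'w':1, 'y':2
C (first-col start): C('$')=0, C('a')=1, C('b')=4, C('c')=5, C('d')=7, C('e')=8, C('i')=10, C('l')=11, C('n')=14, C('o')=15, C('p')=16, C('w')=17, C('y')=18
L[0]='a': occ=0, LF[0]=C('a')+0=1+0=1
L[1]='i': occ=0, LF[1]=C('i')+0=10+0=10
L[2]='l': occ=0, LF[2]=C('l')+0=11+0=11
L[3]='w': occ=0, LF[3]=C('w')+0=17+0=17
L[4]='a': occ=1, LF[4]=C('a')+1=1+1=2
L[5]='y': occ=0, LF[5]=C('y')+0=18+0=18
L[6]='n': occ=0, LF[6]=C('n')+0=14+0=14
L[7]='e': occ=0, LF[7]=C('e')+0=8+0=8
L[8]='p': occ=0, LF[8]=C('p')+0=16+0=16
L[9]='y': occ=1, LF[9]=C('y')+1=18+1=19
L[10]='d': occ=0, LF[10]=C('d')+0=7+0=7
L[11]='l': occ=1, LF[11]=C('l')+1=11+1=12
L[12]='a': occ=2, LF[12]=C('a')+2=1+2=3
L[13]='c': occ=0, LF[13]=C('c')+0=5+0=5
L[14]='e': occ=1, LF[14]=C('e')+1=8+1=9
L[15]='l': occ=2, LF[15]=C('l')+2=11+2=13
L[16]='o': occ=0, LF[16]=C('o')+0=15+0=15
L[17]='$': occ=0, LF[17]=C('$')+0=0+0=0
L[18]='c': occ=1, LF[18]=C('c')+1=5+1=6
L[19]='b': occ=0, LF[19]=C('b')+0=4+0=4

Answer: 1 10 11 17 2 18 14 8 16 19 7 12 3 5 9 13 15 0 6 4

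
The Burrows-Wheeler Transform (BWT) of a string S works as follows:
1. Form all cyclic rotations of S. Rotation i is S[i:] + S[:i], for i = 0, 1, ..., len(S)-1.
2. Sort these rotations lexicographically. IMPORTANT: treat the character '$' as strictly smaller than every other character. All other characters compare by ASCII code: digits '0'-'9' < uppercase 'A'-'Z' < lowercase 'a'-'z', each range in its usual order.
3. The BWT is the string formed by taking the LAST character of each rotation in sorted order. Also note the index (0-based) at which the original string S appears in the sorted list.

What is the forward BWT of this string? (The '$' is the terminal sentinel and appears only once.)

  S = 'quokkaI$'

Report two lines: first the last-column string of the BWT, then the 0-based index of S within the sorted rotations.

Answer: Iakkou$q
6

Derivation:
All 8 rotations (rotation i = S[i:]+S[:i]):
  rot[0] = quokkaI$
  rot[1] = uokkaI$q
  rot[2] = okkaI$qu
  rot[3] = kkaI$quo
  rot[4] = kaI$quok
  rot[5] = aI$quokk
  rot[6] = I$quokka
  rot[7] = $quokkaI
Sorted (with $ < everything):
  sorted[0] = $quokkaI  (last char: 'I')
  sorted[1] = I$quokka  (last char: 'a')
  sorted[2] = aI$quokk  (last char: 'k')
  sorted[3] = kaI$quok  (last char: 'k')
  sorted[4] = kkaI$quo  (last char: 'o')
  sorted[5] = okkaI$qu  (last char: 'u')
  sorted[6] = quokkaI$  (last char: '$')
  sorted[7] = uokkaI$q  (last char: 'q')
Last column: Iakkou$q
Original string S is at sorted index 6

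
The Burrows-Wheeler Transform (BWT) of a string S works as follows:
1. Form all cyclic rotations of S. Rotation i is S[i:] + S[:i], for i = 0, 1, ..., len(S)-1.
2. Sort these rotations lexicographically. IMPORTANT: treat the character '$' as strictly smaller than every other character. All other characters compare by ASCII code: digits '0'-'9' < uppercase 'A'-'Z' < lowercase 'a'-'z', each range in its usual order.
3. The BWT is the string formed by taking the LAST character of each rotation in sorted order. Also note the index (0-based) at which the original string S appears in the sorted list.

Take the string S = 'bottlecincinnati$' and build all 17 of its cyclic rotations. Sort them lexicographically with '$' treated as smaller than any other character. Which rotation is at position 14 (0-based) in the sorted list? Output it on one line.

Answer: ti$bottlecincinna

Derivation:
All 17 rotations (rotation i = S[i:]+S[:i]):
  rot[0] = bottlecincinnati$
  rot[1] = ottlecincinnati$b
  rot[2] = ttlecincinnati$bo
  rot[3] = tlecincinnati$bot
  rot[4] = lecincinnati$bott
  rot[5] = ecincinnati$bottl
  rot[6] = cincinnati$bottle
  rot[7] = incinnati$bottlec
  rot[8] = ncinnati$bottleci
  rot[9] = cinnati$bottlecin
  rot[10] = innati$bottlecinc
  rot[11] = nnati$bottlecinci
  rot[12] = nati$bottlecincin
  rot[13] = ati$bottlecincinn
  rot[14] = ti$bottlecincinna
  rot[15] = i$bottlecincinnat
  rot[16] = $bottlecincinnati
Sorted (with $ < everything):
  sorted[0] = $bottlecincinnati
  sorted[1] = ati$bottlecincinn
  sorted[2] = bottlecincinnati$
  sorted[3] = cincinnati$bottle
  sorted[4] = cinnati$bottlecin
  sorted[5] = ecincinnati$bottl
  sorted[6] = i$bottlecincinnat
  sorted[7] = incinnati$bottlec
  sorted[8] = innati$bottlecinc
  sorted[9] = lecincinnati$bott
  sorted[10] = nati$bottlecincin
  sorted[11] = ncinnati$bottleci
  sorted[12] = nnati$bottlecinci
  sorted[13] = ottlecincinnati$b
  sorted[14] = ti$bottlecincinna
  sorted[15] = tlecincinnati$bot
  sorted[16] = ttlecincinnati$bo
sorted[14] = ti$bottlecincinna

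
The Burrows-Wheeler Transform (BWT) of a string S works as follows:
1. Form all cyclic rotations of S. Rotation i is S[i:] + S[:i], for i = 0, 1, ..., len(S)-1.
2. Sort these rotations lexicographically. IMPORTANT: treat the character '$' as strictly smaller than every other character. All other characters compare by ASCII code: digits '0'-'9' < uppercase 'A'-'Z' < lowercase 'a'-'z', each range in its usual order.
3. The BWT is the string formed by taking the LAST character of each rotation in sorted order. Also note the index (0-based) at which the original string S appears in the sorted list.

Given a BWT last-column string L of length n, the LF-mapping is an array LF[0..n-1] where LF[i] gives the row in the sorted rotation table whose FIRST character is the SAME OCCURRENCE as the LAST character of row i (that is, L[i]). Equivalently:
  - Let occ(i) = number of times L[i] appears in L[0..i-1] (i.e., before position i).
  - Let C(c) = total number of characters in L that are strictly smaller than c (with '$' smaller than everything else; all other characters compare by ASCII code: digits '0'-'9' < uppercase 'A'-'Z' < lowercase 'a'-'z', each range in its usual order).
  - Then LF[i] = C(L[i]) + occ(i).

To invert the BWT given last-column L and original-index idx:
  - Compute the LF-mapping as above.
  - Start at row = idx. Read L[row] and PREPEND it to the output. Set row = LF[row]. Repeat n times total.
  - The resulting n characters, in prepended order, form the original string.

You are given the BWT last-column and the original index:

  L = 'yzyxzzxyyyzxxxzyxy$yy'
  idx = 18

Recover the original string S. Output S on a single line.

Answer: zxyzxyyzyzyyxxzxxyyy$

Derivation:
LF mapping: 7 16 8 1 17 18 2 9 10 11 19 3 4 5 20 12 6 13 0 14 15
Walk LF starting at row 18, prepending L[row]:
  step 1: row=18, L[18]='$', prepend. Next row=LF[18]=0
  step 2: row=0, L[0]='y', prepend. Next row=LF[0]=7
  step 3: row=7, L[7]='y', prepend. Next row=LF[7]=9
  step 4: row=9, L[9]='y', prepend. Next row=LF[9]=11
  step 5: row=11, L[11]='x', prepend. Next row=LF[11]=3
  step 6: row=3, L[3]='x', prepend. Next row=LF[3]=1
  step 7: row=1, L[1]='z', prepend. Next row=LF[1]=16
  step 8: row=16, L[16]='x', prepend. Next row=LF[16]=6
  step 9: row=6, L[6]='x', prepend. Next row=LF[6]=2
  step 10: row=2, L[2]='y', prepend. Next row=LF[2]=8
  step 11: row=8, L[8]='y', prepend. Next row=LF[8]=10
  step 12: row=10, L[10]='z', prepend. Next row=LF[10]=19
  step 13: row=19, L[19]='y', prepend. Next row=LF[19]=14
  step 14: row=14, L[14]='z', prepend. Next row=LF[14]=20
  step 15: row=20, L[20]='y', prepend. Next row=LF[20]=15
  step 16: row=15, L[15]='y', prepend. Next row=LF[15]=12
  step 17: row=12, L[12]='x', prepend. Next row=LF[12]=4
  step 18: row=4, L[4]='z', prepend. Next row=LF[4]=17
  step 19: row=17, L[17]='y', prepend. Next row=LF[17]=13
  step 20: row=13, L[13]='x', prepend. Next row=LF[13]=5
  step 21: row=5, L[5]='z', prepend. Next row=LF[5]=18
Reversed output: zxyzxyyzyzyyxxzxxyyy$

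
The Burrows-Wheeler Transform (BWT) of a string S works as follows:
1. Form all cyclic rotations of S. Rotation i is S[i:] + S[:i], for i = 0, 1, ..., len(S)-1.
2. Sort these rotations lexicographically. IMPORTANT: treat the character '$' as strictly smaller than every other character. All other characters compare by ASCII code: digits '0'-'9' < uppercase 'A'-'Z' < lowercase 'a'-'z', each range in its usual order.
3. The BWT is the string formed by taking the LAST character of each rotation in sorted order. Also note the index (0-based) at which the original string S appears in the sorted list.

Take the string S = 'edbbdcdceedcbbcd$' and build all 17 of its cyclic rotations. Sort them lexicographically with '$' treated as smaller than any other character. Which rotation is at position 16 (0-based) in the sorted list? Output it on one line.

Answer: eedcbbcd$edbbdcdc

Derivation:
All 17 rotations (rotation i = S[i:]+S[:i]):
  rot[0] = edbbdcdceedcbbcd$
  rot[1] = dbbdcdceedcbbcd$e
  rot[2] = bbdcdceedcbbcd$ed
  rot[3] = bdcdceedcbbcd$edb
  rot[4] = dcdceedcbbcd$edbb
  rot[5] = cdceedcbbcd$edbbd
  rot[6] = dceedcbbcd$edbbdc
  rot[7] = ceedcbbcd$edbbdcd
  rot[8] = eedcbbcd$edbbdcdc
  rot[9] = edcbbcd$edbbdcdce
  rot[10] = dcbbcd$edbbdcdcee
  rot[11] = cbbcd$edbbdcdceed
  rot[12] = bbcd$edbbdcdceedc
  rot[13] = bcd$edbbdcdceedcb
  rot[14] = cd$edbbdcdceedcbb
  rot[15] = d$edbbdcdceedcbbc
  rot[16] = $edbbdcdceedcbbcd
Sorted (with $ < everything):
  sorted[0] = $edbbdcdceedcbbcd
  sorted[1] = bbcd$edbbdcdceedc
  sorted[2] = bbdcdceedcbbcd$ed
  sorted[3] = bcd$edbbdcdceedcb
  sorted[4] = bdcdceedcbbcd$edb
  sorted[5] = cbbcd$edbbdcdceed
  sorted[6] = cd$edbbdcdceedcbb
  sorted[7] = cdceedcbbcd$edbbd
  sorted[8] = ceedcbbcd$edbbdcd
  sorted[9] = d$edbbdcdceedcbbc
  sorted[10] = dbbdcdceedcbbcd$e
  sorted[11] = dcbbcd$edbbdcdcee
  sorted[12] = dcdceedcbbcd$edbb
  sorted[13] = dceedcbbcd$edbbdc
  sorted[14] = edbbdcdceedcbbcd$
  sorted[15] = edcbbcd$edbbdcdce
  sorted[16] = eedcbbcd$edbbdcdc
sorted[16] = eedcbbcd$edbbdcdc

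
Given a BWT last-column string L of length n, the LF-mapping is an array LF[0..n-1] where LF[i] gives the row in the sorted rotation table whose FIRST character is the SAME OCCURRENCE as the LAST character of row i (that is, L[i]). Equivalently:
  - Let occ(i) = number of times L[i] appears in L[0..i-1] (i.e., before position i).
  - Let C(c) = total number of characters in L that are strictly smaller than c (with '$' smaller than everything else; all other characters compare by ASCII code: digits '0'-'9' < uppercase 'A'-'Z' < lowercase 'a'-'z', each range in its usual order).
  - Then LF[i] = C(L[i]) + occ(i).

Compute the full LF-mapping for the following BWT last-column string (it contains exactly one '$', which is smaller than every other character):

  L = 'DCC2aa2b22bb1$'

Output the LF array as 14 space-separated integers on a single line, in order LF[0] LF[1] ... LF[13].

Char counts: '$':1, '1':1, '2':4, 'C':2, 'D':1, 'a':2, 'b':3
C (first-col start): C('$')=0, C('1')=1, C('2')=2, C('C')=6, C('D')=8, C('a')=9, C('b')=11
L[0]='D': occ=0, LF[0]=C('D')+0=8+0=8
L[1]='C': occ=0, LF[1]=C('C')+0=6+0=6
L[2]='C': occ=1, LF[2]=C('C')+1=6+1=7
L[3]='2': occ=0, LF[3]=C('2')+0=2+0=2
L[4]='a': occ=0, LF[4]=C('a')+0=9+0=9
L[5]='a': occ=1, LF[5]=C('a')+1=9+1=10
L[6]='2': occ=1, LF[6]=C('2')+1=2+1=3
L[7]='b': occ=0, LF[7]=C('b')+0=11+0=11
L[8]='2': occ=2, LF[8]=C('2')+2=2+2=4
L[9]='2': occ=3, LF[9]=C('2')+3=2+3=5
L[10]='b': occ=1, LF[10]=C('b')+1=11+1=12
L[11]='b': occ=2, LF[11]=C('b')+2=11+2=13
L[12]='1': occ=0, LF[12]=C('1')+0=1+0=1
L[13]='$': occ=0, LF[13]=C('$')+0=0+0=0

Answer: 8 6 7 2 9 10 3 11 4 5 12 13 1 0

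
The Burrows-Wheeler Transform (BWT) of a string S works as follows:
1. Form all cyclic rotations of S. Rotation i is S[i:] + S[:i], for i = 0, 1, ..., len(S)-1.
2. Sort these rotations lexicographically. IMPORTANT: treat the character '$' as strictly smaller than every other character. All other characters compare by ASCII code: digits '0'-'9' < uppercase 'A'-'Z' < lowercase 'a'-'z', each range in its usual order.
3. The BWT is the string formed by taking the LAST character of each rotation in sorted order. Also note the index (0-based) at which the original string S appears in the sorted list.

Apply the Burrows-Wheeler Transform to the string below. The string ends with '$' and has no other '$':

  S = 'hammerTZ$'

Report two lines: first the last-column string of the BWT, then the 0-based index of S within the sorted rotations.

All 9 rotations (rotation i = S[i:]+S[:i]):
  rot[0] = hammerTZ$
  rot[1] = ammerTZ$h
  rot[2] = mmerTZ$ha
  rot[3] = merTZ$ham
  rot[4] = erTZ$hamm
  rot[5] = rTZ$hamme
  rot[6] = TZ$hammer
  rot[7] = Z$hammerT
  rot[8] = $hammerTZ
Sorted (with $ < everything):
  sorted[0] = $hammerTZ  (last char: 'Z')
  sorted[1] = TZ$hammer  (last char: 'r')
  sorted[2] = Z$hammerT  (last char: 'T')
  sorted[3] = ammerTZ$h  (last char: 'h')
  sorted[4] = erTZ$hamm  (last char: 'm')
  sorted[5] = hammerTZ$  (last char: '$')
  sorted[6] = merTZ$ham  (last char: 'm')
  sorted[7] = mmerTZ$ha  (last char: 'a')
  sorted[8] = rTZ$hamme  (last char: 'e')
Last column: ZrThm$mae
Original string S is at sorted index 5

Answer: ZrThm$mae
5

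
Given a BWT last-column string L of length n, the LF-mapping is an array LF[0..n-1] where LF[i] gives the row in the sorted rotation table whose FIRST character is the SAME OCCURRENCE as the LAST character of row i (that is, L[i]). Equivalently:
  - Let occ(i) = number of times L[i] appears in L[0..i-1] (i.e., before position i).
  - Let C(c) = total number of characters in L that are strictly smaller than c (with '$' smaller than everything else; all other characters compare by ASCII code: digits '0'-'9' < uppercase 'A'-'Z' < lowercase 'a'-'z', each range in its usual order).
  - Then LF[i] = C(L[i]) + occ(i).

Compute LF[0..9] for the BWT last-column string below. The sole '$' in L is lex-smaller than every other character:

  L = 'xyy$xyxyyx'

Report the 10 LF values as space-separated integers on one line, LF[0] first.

Answer: 1 5 6 0 2 7 3 8 9 4

Derivation:
Char counts: '$':1, 'x':4, 'y':5
C (first-col start): C('$')=0, C('x')=1, C('y')=5
L[0]='x': occ=0, LF[0]=C('x')+0=1+0=1
L[1]='y': occ=0, LF[1]=C('y')+0=5+0=5
L[2]='y': occ=1, LF[2]=C('y')+1=5+1=6
L[3]='$': occ=0, LF[3]=C('$')+0=0+0=0
L[4]='x': occ=1, LF[4]=C('x')+1=1+1=2
L[5]='y': occ=2, LF[5]=C('y')+2=5+2=7
L[6]='x': occ=2, LF[6]=C('x')+2=1+2=3
L[7]='y': occ=3, LF[7]=C('y')+3=5+3=8
L[8]='y': occ=4, LF[8]=C('y')+4=5+4=9
L[9]='x': occ=3, LF[9]=C('x')+3=1+3=4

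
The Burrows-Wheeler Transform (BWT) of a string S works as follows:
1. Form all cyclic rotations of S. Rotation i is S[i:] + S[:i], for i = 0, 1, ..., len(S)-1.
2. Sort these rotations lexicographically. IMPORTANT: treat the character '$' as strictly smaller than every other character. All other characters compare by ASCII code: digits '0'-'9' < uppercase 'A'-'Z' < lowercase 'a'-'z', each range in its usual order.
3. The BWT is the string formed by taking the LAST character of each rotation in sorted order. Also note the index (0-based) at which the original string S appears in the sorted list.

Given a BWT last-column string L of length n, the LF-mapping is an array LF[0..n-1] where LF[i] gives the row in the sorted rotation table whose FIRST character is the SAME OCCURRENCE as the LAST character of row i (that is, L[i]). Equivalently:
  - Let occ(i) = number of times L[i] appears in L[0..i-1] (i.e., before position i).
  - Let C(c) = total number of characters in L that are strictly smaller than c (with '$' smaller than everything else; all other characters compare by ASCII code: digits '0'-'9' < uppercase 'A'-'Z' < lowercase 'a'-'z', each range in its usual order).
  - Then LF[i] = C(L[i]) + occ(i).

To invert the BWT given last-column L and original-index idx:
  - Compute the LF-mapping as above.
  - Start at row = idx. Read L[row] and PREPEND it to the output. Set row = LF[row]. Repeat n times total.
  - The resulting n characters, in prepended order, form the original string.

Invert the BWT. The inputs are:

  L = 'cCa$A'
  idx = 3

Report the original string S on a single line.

LF mapping: 4 2 3 0 1
Walk LF starting at row 3, prepending L[row]:
  step 1: row=3, L[3]='$', prepend. Next row=LF[3]=0
  step 2: row=0, L[0]='c', prepend. Next row=LF[0]=4
  step 3: row=4, L[4]='A', prepend. Next row=LF[4]=1
  step 4: row=1, L[1]='C', prepend. Next row=LF[1]=2
  step 5: row=2, L[2]='a', prepend. Next row=LF[2]=3
Reversed output: aCAc$

Answer: aCAc$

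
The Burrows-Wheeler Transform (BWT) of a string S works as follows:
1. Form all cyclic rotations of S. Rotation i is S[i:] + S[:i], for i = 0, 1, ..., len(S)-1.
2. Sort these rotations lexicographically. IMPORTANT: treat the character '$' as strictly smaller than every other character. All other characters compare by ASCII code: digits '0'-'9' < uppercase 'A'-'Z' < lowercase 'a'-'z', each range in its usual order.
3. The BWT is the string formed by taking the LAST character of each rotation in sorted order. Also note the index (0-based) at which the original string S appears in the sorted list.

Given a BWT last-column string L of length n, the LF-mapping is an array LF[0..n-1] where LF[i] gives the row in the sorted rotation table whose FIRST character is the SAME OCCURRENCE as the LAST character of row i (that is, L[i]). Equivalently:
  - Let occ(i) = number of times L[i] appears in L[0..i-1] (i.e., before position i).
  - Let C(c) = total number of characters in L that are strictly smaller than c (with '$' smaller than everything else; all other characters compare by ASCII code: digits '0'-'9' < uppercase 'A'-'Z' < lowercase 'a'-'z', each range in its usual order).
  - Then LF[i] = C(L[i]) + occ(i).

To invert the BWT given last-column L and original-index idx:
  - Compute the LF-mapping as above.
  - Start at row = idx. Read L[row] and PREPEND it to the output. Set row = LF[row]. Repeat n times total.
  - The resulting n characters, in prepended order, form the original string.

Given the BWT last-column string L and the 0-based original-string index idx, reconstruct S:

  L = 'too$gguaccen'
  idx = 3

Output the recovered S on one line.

Answer: cocoanugget$

Derivation:
LF mapping: 10 8 9 0 5 6 11 1 2 3 4 7
Walk LF starting at row 3, prepending L[row]:
  step 1: row=3, L[3]='$', prepend. Next row=LF[3]=0
  step 2: row=0, L[0]='t', prepend. Next row=LF[0]=10
  step 3: row=10, L[10]='e', prepend. Next row=LF[10]=4
  step 4: row=4, L[4]='g', prepend. Next row=LF[4]=5
  step 5: row=5, L[5]='g', prepend. Next row=LF[5]=6
  step 6: row=6, L[6]='u', prepend. Next row=LF[6]=11
  step 7: row=11, L[11]='n', prepend. Next row=LF[11]=7
  step 8: row=7, L[7]='a', prepend. Next row=LF[7]=1
  step 9: row=1, L[1]='o', prepend. Next row=LF[1]=8
  step 10: row=8, L[8]='c', prepend. Next row=LF[8]=2
  step 11: row=2, L[2]='o', prepend. Next row=LF[2]=9
  step 12: row=9, L[9]='c', prepend. Next row=LF[9]=3
Reversed output: cocoanugget$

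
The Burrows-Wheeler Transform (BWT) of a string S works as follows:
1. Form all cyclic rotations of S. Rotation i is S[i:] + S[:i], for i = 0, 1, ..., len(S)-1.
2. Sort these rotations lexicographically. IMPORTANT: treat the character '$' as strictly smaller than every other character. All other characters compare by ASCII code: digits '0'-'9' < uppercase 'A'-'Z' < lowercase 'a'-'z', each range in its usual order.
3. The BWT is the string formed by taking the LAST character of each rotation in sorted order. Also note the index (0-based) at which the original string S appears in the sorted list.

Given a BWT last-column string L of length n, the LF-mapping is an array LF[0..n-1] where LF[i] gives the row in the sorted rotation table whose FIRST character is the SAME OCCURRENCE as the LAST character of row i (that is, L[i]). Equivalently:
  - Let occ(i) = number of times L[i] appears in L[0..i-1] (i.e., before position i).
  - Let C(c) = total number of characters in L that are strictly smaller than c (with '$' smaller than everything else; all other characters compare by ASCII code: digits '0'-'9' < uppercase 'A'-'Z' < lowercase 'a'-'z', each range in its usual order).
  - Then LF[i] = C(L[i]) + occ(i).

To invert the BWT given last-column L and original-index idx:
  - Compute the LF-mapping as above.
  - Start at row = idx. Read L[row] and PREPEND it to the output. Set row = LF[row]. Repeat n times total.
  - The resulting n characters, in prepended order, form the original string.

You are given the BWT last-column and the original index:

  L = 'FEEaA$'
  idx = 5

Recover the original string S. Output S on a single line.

LF mapping: 4 2 3 5 1 0
Walk LF starting at row 5, prepending L[row]:
  step 1: row=5, L[5]='$', prepend. Next row=LF[5]=0
  step 2: row=0, L[0]='F', prepend. Next row=LF[0]=4
  step 3: row=4, L[4]='A', prepend. Next row=LF[4]=1
  step 4: row=1, L[1]='E', prepend. Next row=LF[1]=2
  step 5: row=2, L[2]='E', prepend. Next row=LF[2]=3
  step 6: row=3, L[3]='a', prepend. Next row=LF[3]=5
Reversed output: aEEAF$

Answer: aEEAF$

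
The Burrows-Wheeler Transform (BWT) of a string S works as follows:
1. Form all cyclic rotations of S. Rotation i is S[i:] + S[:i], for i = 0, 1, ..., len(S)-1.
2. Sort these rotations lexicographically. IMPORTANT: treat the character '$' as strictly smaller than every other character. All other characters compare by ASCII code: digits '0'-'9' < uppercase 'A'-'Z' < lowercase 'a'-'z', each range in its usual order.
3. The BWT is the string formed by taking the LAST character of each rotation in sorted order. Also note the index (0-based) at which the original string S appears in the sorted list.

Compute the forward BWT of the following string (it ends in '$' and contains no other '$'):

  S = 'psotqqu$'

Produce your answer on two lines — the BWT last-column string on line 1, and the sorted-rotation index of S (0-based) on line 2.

All 8 rotations (rotation i = S[i:]+S[:i]):
  rot[0] = psotqqu$
  rot[1] = sotqqu$p
  rot[2] = otqqu$ps
  rot[3] = tqqu$pso
  rot[4] = qqu$psot
  rot[5] = qu$psotq
  rot[6] = u$psotqq
  rot[7] = $psotqqu
Sorted (with $ < everything):
  sorted[0] = $psotqqu  (last char: 'u')
  sorted[1] = otqqu$ps  (last char: 's')
  sorted[2] = psotqqu$  (last char: '$')
  sorted[3] = qqu$psot  (last char: 't')
  sorted[4] = qu$psotq  (last char: 'q')
  sorted[5] = sotqqu$p  (last char: 'p')
  sorted[6] = tqqu$pso  (last char: 'o')
  sorted[7] = u$psotqq  (last char: 'q')
Last column: us$tqpoq
Original string S is at sorted index 2

Answer: us$tqpoq
2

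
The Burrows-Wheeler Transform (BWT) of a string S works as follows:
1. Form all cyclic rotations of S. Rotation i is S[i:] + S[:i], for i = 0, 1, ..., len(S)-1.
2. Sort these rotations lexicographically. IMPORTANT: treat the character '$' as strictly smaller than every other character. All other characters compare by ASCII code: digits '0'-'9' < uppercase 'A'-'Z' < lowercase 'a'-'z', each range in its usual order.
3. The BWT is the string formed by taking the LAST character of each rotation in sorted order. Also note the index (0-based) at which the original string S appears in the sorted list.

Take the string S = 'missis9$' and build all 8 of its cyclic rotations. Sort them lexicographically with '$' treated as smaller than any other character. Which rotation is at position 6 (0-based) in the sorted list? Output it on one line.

All 8 rotations (rotation i = S[i:]+S[:i]):
  rot[0] = missis9$
  rot[1] = issis9$m
  rot[2] = ssis9$mi
  rot[3] = sis9$mis
  rot[4] = is9$miss
  rot[5] = s9$missi
  rot[6] = 9$missis
  rot[7] = $missis9
Sorted (with $ < everything):
  sorted[0] = $missis9
  sorted[1] = 9$missis
  sorted[2] = is9$miss
  sorted[3] = issis9$m
  sorted[4] = missis9$
  sorted[5] = s9$missi
  sorted[6] = sis9$mis
  sorted[7] = ssis9$mi
sorted[6] = sis9$mis

Answer: sis9$mis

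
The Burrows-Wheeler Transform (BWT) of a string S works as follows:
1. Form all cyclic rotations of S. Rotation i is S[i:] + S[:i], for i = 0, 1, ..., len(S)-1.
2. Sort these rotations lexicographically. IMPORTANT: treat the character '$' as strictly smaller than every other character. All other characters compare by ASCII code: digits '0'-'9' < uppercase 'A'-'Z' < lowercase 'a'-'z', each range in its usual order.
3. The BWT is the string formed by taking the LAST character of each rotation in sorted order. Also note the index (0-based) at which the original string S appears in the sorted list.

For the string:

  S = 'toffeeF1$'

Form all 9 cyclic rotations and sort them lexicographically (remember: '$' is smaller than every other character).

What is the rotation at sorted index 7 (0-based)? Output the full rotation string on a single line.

All 9 rotations (rotation i = S[i:]+S[:i]):
  rot[0] = toffeeF1$
  rot[1] = offeeF1$t
  rot[2] = ffeeF1$to
  rot[3] = feeF1$tof
  rot[4] = eeF1$toff
  rot[5] = eF1$toffe
  rot[6] = F1$toffee
  rot[7] = 1$toffeeF
  rot[8] = $toffeeF1
Sorted (with $ < everything):
  sorted[0] = $toffeeF1
  sorted[1] = 1$toffeeF
  sorted[2] = F1$toffee
  sorted[3] = eF1$toffe
  sorted[4] = eeF1$toff
  sorted[5] = feeF1$tof
  sorted[6] = ffeeF1$to
  sorted[7] = offeeF1$t
  sorted[8] = toffeeF1$
sorted[7] = offeeF1$t

Answer: offeeF1$t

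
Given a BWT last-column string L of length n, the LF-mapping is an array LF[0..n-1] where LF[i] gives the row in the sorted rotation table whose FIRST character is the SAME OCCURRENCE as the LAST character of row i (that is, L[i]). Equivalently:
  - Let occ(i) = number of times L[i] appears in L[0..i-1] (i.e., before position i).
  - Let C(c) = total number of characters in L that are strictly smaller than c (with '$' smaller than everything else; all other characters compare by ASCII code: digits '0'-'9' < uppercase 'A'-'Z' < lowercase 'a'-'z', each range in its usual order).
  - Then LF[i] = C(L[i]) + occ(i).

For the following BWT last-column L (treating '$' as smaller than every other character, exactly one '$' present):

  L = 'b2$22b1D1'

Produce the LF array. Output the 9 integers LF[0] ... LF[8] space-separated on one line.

Answer: 7 3 0 4 5 8 1 6 2

Derivation:
Char counts: '$':1, '1':2, '2':3, 'D':1, 'b':2
C (first-col start): C('$')=0, C('1')=1, C('2')=3, C('D')=6, C('b')=7
L[0]='b': occ=0, LF[0]=C('b')+0=7+0=7
L[1]='2': occ=0, LF[1]=C('2')+0=3+0=3
L[2]='$': occ=0, LF[2]=C('$')+0=0+0=0
L[3]='2': occ=1, LF[3]=C('2')+1=3+1=4
L[4]='2': occ=2, LF[4]=C('2')+2=3+2=5
L[5]='b': occ=1, LF[5]=C('b')+1=7+1=8
L[6]='1': occ=0, LF[6]=C('1')+0=1+0=1
L[7]='D': occ=0, LF[7]=C('D')+0=6+0=6
L[8]='1': occ=1, LF[8]=C('1')+1=1+1=2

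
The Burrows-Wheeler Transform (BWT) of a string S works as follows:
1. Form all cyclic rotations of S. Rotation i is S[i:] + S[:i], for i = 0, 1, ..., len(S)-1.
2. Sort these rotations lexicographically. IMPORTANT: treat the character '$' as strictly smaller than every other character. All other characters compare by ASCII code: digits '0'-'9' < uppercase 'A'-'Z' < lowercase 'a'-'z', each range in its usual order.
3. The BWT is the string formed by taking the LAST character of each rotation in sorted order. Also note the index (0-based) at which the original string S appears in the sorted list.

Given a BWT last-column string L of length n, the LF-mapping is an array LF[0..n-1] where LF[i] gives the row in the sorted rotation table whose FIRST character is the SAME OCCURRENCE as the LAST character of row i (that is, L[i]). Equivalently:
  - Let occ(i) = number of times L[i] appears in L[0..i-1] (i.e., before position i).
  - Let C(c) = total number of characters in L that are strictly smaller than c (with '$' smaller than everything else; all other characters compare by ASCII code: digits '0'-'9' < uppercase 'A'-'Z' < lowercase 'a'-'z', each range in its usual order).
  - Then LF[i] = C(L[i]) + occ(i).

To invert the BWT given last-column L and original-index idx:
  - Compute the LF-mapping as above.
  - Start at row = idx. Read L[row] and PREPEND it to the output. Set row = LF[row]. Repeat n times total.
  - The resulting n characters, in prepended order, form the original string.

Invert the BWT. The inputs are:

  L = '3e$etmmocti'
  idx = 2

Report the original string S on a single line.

Answer: committee3$

Derivation:
LF mapping: 1 3 0 4 9 6 7 8 2 10 5
Walk LF starting at row 2, prepending L[row]:
  step 1: row=2, L[2]='$', prepend. Next row=LF[2]=0
  step 2: row=0, L[0]='3', prepend. Next row=LF[0]=1
  step 3: row=1, L[1]='e', prepend. Next row=LF[1]=3
  step 4: row=3, L[3]='e', prepend. Next row=LF[3]=4
  step 5: row=4, L[4]='t', prepend. Next row=LF[4]=9
  step 6: row=9, L[9]='t', prepend. Next row=LF[9]=10
  step 7: row=10, L[10]='i', prepend. Next row=LF[10]=5
  step 8: row=5, L[5]='m', prepend. Next row=LF[5]=6
  step 9: row=6, L[6]='m', prepend. Next row=LF[6]=7
  step 10: row=7, L[7]='o', prepend. Next row=LF[7]=8
  step 11: row=8, L[8]='c', prepend. Next row=LF[8]=2
Reversed output: committee3$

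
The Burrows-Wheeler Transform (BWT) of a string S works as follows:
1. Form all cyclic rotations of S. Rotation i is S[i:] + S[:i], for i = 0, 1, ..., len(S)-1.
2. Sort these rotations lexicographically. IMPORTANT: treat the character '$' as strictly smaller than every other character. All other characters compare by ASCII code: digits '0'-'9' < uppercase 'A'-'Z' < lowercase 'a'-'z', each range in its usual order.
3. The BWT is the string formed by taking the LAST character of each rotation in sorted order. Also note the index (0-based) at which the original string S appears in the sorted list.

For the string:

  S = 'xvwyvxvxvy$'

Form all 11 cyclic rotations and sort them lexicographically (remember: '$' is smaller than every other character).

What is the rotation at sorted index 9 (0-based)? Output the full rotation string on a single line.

All 11 rotations (rotation i = S[i:]+S[:i]):
  rot[0] = xvwyvxvxvy$
  rot[1] = vwyvxvxvy$x
  rot[2] = wyvxvxvy$xv
  rot[3] = yvxvxvy$xvw
  rot[4] = vxvxvy$xvwy
  rot[5] = xvxvy$xvwyv
  rot[6] = vxvy$xvwyvx
  rot[7] = xvy$xvwyvxv
  rot[8] = vy$xvwyvxvx
  rot[9] = y$xvwyvxvxv
  rot[10] = $xvwyvxvxvy
Sorted (with $ < everything):
  sorted[0] = $xvwyvxvxvy
  sorted[1] = vwyvxvxvy$x
  sorted[2] = vxvxvy$xvwy
  sorted[3] = vxvy$xvwyvx
  sorted[4] = vy$xvwyvxvx
  sorted[5] = wyvxvxvy$xv
  sorted[6] = xvwyvxvxvy$
  sorted[7] = xvxvy$xvwyv
  sorted[8] = xvy$xvwyvxv
  sorted[9] = y$xvwyvxvxv
  sorted[10] = yvxvxvy$xvw
sorted[9] = y$xvwyvxvxv

Answer: y$xvwyvxvxv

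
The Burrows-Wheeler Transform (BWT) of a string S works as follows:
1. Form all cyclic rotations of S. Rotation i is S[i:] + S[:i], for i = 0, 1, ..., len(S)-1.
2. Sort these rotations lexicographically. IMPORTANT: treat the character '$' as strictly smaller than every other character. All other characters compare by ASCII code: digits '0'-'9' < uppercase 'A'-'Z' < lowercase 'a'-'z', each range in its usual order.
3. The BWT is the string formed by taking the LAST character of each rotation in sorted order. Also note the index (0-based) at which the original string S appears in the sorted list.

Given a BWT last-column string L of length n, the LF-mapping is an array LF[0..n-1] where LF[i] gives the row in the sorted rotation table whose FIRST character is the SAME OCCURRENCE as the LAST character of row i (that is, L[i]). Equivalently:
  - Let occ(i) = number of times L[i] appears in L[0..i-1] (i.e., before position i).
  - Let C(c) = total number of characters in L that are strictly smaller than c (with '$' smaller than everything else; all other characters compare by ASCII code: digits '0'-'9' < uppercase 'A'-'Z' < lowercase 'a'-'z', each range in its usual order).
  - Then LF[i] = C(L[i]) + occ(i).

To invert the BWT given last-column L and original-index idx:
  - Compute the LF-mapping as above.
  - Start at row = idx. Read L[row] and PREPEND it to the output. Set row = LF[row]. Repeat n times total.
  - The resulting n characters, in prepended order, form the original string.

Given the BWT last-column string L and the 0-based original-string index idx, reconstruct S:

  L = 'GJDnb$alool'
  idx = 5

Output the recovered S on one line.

Answer: balloonJDG$

Derivation:
LF mapping: 2 3 1 8 5 0 4 6 9 10 7
Walk LF starting at row 5, prepending L[row]:
  step 1: row=5, L[5]='$', prepend. Next row=LF[5]=0
  step 2: row=0, L[0]='G', prepend. Next row=LF[0]=2
  step 3: row=2, L[2]='D', prepend. Next row=LF[2]=1
  step 4: row=1, L[1]='J', prepend. Next row=LF[1]=3
  step 5: row=3, L[3]='n', prepend. Next row=LF[3]=8
  step 6: row=8, L[8]='o', prepend. Next row=LF[8]=9
  step 7: row=9, L[9]='o', prepend. Next row=LF[9]=10
  step 8: row=10, L[10]='l', prepend. Next row=LF[10]=7
  step 9: row=7, L[7]='l', prepend. Next row=LF[7]=6
  step 10: row=6, L[6]='a', prepend. Next row=LF[6]=4
  step 11: row=4, L[4]='b', prepend. Next row=LF[4]=5
Reversed output: balloonJDG$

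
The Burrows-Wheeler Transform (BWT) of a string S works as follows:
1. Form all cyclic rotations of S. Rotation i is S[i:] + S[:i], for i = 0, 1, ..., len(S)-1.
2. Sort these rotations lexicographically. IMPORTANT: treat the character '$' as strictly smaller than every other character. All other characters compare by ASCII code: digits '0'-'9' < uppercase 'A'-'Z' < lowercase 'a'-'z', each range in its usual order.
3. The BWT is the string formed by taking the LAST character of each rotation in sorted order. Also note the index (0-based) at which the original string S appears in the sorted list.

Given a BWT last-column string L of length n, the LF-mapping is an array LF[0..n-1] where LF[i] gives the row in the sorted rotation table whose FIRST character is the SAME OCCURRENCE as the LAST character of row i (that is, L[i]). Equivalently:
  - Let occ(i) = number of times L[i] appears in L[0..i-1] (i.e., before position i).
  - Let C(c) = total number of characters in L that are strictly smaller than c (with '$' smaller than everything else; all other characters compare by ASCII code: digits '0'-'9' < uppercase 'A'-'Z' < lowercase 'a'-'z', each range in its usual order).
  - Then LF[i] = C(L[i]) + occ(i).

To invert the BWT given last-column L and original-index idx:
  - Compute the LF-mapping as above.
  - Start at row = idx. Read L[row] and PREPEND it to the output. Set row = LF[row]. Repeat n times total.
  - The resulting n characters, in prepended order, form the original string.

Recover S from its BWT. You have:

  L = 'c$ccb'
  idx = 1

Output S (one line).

Answer: bccc$

Derivation:
LF mapping: 2 0 3 4 1
Walk LF starting at row 1, prepending L[row]:
  step 1: row=1, L[1]='$', prepend. Next row=LF[1]=0
  step 2: row=0, L[0]='c', prepend. Next row=LF[0]=2
  step 3: row=2, L[2]='c', prepend. Next row=LF[2]=3
  step 4: row=3, L[3]='c', prepend. Next row=LF[3]=4
  step 5: row=4, L[4]='b', prepend. Next row=LF[4]=1
Reversed output: bccc$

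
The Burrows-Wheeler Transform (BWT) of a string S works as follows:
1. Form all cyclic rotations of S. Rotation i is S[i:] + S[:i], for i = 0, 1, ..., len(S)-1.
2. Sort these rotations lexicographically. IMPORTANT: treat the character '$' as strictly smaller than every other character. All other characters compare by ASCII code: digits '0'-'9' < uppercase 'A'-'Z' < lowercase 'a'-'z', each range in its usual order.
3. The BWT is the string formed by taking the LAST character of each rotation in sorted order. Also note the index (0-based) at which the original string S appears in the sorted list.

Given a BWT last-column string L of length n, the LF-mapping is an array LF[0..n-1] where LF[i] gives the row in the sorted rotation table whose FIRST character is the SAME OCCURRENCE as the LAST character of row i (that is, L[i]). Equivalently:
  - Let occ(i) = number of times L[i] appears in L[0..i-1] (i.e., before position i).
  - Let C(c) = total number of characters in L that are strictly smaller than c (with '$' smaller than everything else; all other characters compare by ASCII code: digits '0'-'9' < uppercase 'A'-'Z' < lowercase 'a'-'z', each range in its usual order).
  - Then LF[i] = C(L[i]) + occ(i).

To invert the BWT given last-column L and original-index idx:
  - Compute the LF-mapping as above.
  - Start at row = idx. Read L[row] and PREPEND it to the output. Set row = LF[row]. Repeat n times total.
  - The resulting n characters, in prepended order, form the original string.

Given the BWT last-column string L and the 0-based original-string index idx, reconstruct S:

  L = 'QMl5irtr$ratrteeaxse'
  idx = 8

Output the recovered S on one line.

Answer: extraterrestrialM5Q$

Derivation:
LF mapping: 3 2 10 1 9 11 16 12 0 13 4 17 14 18 6 7 5 19 15 8
Walk LF starting at row 8, prepending L[row]:
  step 1: row=8, L[8]='$', prepend. Next row=LF[8]=0
  step 2: row=0, L[0]='Q', prepend. Next row=LF[0]=3
  step 3: row=3, L[3]='5', prepend. Next row=LF[3]=1
  step 4: row=1, L[1]='M', prepend. Next row=LF[1]=2
  step 5: row=2, L[2]='l', prepend. Next row=LF[2]=10
  step 6: row=10, L[10]='a', prepend. Next row=LF[10]=4
  step 7: row=4, L[4]='i', prepend. Next row=LF[4]=9
  step 8: row=9, L[9]='r', prepend. Next row=LF[9]=13
  step 9: row=13, L[13]='t', prepend. Next row=LF[13]=18
  step 10: row=18, L[18]='s', prepend. Next row=LF[18]=15
  step 11: row=15, L[15]='e', prepend. Next row=LF[15]=7
  step 12: row=7, L[7]='r', prepend. Next row=LF[7]=12
  step 13: row=12, L[12]='r', prepend. Next row=LF[12]=14
  step 14: row=14, L[14]='e', prepend. Next row=LF[14]=6
  step 15: row=6, L[6]='t', prepend. Next row=LF[6]=16
  step 16: row=16, L[16]='a', prepend. Next row=LF[16]=5
  step 17: row=5, L[5]='r', prepend. Next row=LF[5]=11
  step 18: row=11, L[11]='t', prepend. Next row=LF[11]=17
  step 19: row=17, L[17]='x', prepend. Next row=LF[17]=19
  step 20: row=19, L[19]='e', prepend. Next row=LF[19]=8
Reversed output: extraterrestrialM5Q$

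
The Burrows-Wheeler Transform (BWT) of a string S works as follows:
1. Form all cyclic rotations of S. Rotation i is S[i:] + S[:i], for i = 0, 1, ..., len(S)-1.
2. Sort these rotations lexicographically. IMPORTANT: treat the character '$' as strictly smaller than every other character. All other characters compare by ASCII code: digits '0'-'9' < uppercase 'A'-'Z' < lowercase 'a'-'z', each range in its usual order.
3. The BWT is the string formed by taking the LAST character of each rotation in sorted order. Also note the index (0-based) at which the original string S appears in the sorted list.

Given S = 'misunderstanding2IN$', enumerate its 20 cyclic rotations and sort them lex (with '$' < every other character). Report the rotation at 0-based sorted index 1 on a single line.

Answer: 2IN$misunderstanding

Derivation:
All 20 rotations (rotation i = S[i:]+S[:i]):
  rot[0] = misunderstanding2IN$
  rot[1] = isunderstanding2IN$m
  rot[2] = sunderstanding2IN$mi
  rot[3] = understanding2IN$mis
  rot[4] = nderstanding2IN$misu
  rot[5] = derstanding2IN$misun
  rot[6] = erstanding2IN$misund
  rot[7] = rstanding2IN$misunde
  rot[8] = standing2IN$misunder
  rot[9] = tanding2IN$misunders
  rot[10] = anding2IN$misunderst
  rot[11] = nding2IN$misundersta
  rot[12] = ding2IN$misunderstan
  rot[13] = ing2IN$misunderstand
  rot[14] = ng2IN$misunderstandi
  rot[15] = g2IN$misunderstandin
  rot[16] = 2IN$misunderstanding
  rot[17] = IN$misunderstanding2
  rot[18] = N$misunderstanding2I
  rot[19] = $misunderstanding2IN
Sorted (with $ < everything):
  sorted[0] = $misunderstanding2IN
  sorted[1] = 2IN$misunderstanding
  sorted[2] = IN$misunderstanding2
  sorted[3] = N$misunderstanding2I
  sorted[4] = anding2IN$misunderst
  sorted[5] = derstanding2IN$misun
  sorted[6] = ding2IN$misunderstan
  sorted[7] = erstanding2IN$misund
  sorted[8] = g2IN$misunderstandin
  sorted[9] = ing2IN$misunderstand
  sorted[10] = isunderstanding2IN$m
  sorted[11] = misunderstanding2IN$
  sorted[12] = nderstanding2IN$misu
  sorted[13] = nding2IN$misundersta
  sorted[14] = ng2IN$misunderstandi
  sorted[15] = rstanding2IN$misunde
  sorted[16] = standing2IN$misunder
  sorted[17] = sunderstanding2IN$mi
  sorted[18] = tanding2IN$misunders
  sorted[19] = understanding2IN$mis
sorted[1] = 2IN$misunderstanding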